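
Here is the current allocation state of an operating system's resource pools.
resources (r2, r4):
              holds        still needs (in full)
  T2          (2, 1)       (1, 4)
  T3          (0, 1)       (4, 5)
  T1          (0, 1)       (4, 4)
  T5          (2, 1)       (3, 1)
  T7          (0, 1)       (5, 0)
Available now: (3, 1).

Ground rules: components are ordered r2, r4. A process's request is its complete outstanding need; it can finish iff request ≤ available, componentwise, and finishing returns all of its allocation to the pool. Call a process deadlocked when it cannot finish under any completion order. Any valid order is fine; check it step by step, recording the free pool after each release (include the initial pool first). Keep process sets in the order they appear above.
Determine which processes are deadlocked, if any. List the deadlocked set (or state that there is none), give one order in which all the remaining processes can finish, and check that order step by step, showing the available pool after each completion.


The deadlocked set is T2, T3 and T1.
Key observation: no order helps: past T5, T7, the free pool tops out at (5, 3), below what each blocked process needs in r4.
The rest can finish in the order T5, T7. Walking it through:
  pool = (3, 1)
  T5: need (3, 1) fits (3, 1); releases (2, 1), pool now (5, 2)
  T7: need (5, 0) fits (5, 2); releases (0, 1), pool now (5, 3)
None of the blocked processes ever fits:
  T2 cannot run: need (1, 4) vs free (5, 3) (insufficient r4)
  T3 cannot run: need (4, 5) vs free (5, 3) (insufficient r4)
  T1 cannot run: need (4, 4) vs free (5, 3) (insufficient r4)


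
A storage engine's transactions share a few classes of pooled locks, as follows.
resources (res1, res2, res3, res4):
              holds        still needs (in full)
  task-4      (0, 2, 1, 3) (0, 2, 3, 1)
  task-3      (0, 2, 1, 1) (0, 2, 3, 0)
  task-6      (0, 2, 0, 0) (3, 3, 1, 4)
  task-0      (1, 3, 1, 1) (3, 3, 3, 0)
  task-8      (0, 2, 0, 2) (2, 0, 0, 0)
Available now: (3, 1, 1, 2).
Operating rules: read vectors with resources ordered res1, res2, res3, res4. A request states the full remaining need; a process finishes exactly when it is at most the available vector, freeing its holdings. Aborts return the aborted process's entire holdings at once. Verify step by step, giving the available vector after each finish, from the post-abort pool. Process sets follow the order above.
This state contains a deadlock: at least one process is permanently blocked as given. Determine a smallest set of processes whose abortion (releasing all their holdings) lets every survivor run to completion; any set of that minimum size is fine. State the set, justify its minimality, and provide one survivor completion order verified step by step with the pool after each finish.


Minimum abort set: task-4 and task-3.
Key observation: aborting task-4 and task-3 returns (0, 4, 2, 4), and task-0 — hopeless before — runs at step 3 with the returned capacity in the pool.
Why nothing smaller works — every single abort fails: task-4 alone leaves task-3 blocked (short on res3); task-3 alone leaves task-4 blocked (short on res3); task-6 alone leaves task-4 blocked (short on res3); task-0 alone leaves task-4 blocked (short on res3); task-8 alone leaves task-4 blocked (short on res3).
One survivor order: task-8, task-6, task-0. Walking it through (post-abort pool first):
  pool = (3, 5, 3, 6)
  task-8 needs (2, 0, 0, 0) <= (3, 5, 3, 6) -> finishes; pool += (0, 2, 0, 2) = (3, 7, 3, 8)
  task-6 needs (3, 3, 1, 4) <= (3, 7, 3, 8) -> finishes; pool += (0, 2, 0, 0) = (3, 9, 3, 8)
  task-0 needs (3, 3, 3, 0) <= (3, 9, 3, 8) -> finishes; pool += (1, 3, 1, 1) = (4, 12, 4, 9)


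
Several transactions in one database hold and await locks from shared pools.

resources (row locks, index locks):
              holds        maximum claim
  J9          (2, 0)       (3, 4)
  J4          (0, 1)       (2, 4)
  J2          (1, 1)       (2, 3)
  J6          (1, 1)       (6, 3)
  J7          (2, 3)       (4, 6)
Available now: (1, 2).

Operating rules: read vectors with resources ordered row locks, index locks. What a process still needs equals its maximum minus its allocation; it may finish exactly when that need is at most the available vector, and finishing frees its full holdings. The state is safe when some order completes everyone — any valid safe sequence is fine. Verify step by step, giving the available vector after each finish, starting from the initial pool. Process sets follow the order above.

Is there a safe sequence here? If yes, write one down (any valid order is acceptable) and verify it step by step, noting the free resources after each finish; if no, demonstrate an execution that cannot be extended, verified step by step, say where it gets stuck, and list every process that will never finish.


SAFE. One safe sequence: J2, J7, J9, J6, J4.
Key observation: J2 is the earliest step where a requested resource binds exactly: need (1, 2), pool (1, 2) at its turn.
Step-by-step check:
  pool = (1, 2)
  J2: need (1, 2) fits (1, 2); releases (1, 1), pool now (2, 3)
  J7: need (2, 3) fits (2, 3); releases (2, 3), pool now (4, 6)
  J9: need (1, 4) fits (4, 6); releases (2, 0), pool now (6, 6)
  J6: need (5, 2) fits (6, 6); releases (1, 1), pool now (7, 7)
  J4: need (2, 3) fits (7, 7); releases (0, 1), pool now (7, 8)


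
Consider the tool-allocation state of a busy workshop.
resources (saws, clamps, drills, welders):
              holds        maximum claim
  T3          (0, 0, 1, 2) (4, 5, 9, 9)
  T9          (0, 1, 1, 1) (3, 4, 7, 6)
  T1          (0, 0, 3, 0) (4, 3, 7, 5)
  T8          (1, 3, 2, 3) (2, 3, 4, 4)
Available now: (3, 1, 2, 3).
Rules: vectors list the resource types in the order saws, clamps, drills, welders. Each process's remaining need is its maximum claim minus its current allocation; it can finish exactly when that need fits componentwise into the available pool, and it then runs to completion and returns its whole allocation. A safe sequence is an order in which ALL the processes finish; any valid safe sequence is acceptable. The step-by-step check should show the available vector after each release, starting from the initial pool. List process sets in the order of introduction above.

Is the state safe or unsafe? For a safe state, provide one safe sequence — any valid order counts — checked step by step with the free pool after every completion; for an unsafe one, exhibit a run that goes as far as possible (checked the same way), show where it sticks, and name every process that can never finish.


SAFE — a valid safe sequence is T8, T1, T9, T3.
Key observation: the order's first zero-slack moment is T8 ((1, 0, 2, 1) needed, (3, 1, 2, 3) free — a requested resource with nothing to spare).
Walking it through:
  pool = (3, 1, 2, 3)
  run T8 (needs (1, 0, 2, 1), free (3, 1, 2, 3)); after release of (1, 3, 2, 3) the pool is (4, 4, 4, 6)
  run T1 (needs (4, 3, 4, 5), free (4, 4, 4, 6)); after release of (0, 0, 3, 0) the pool is (4, 4, 7, 6)
  run T9 (needs (3, 3, 6, 5), free (4, 4, 7, 6)); after release of (0, 1, 1, 1) the pool is (4, 5, 8, 7)
  run T3 (needs (4, 5, 8, 7), free (4, 5, 8, 7)); after release of (0, 0, 1, 2) the pool is (4, 5, 9, 9)


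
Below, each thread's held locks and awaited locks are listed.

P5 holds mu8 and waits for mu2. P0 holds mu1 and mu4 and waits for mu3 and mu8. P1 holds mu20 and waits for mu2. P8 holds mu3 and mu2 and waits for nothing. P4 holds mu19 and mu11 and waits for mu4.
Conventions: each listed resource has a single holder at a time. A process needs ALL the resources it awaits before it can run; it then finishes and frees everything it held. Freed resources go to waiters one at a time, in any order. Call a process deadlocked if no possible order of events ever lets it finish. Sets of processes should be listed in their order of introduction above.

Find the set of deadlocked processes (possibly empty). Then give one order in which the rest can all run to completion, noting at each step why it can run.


The deadlocked set is empty.
Key observation: the wait relation is loop-free; peeling off processes with no waits unwinds the whole state.
A valid finishing order for the others: P8, P1, P5, P0, P4.
Verifying each step:
  P8: no waits; runs immediately, freeing mu3 and mu2
  run P1 (all its waits — mu2 — are resolved); releases mu20
  run P5 (all its waits — mu2 — are resolved); releases mu8
  run P0 (all its waits — mu3 and mu8 — are resolved); releases mu1 and mu4
  run P4 (all its waits — mu4 — are resolved); releases mu19 and mu11


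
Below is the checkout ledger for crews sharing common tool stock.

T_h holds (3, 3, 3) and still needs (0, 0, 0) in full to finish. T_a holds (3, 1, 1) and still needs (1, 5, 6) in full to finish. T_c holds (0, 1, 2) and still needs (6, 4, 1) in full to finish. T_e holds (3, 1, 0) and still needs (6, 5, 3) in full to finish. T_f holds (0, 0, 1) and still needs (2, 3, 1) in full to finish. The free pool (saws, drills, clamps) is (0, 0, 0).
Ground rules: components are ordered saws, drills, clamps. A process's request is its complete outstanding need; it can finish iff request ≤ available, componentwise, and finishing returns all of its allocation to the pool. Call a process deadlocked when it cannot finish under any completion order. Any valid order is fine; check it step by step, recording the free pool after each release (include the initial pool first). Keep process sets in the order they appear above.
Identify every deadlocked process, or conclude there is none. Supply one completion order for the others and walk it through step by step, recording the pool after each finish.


Deadlocked: T_a, T_c and T_e.
Key observation: the pool after T_h, T_f is (3, 3, 4); every surviving request exceeds it in drills, so progress ends there.
One completion order for the rest: T_h, T_f. Check, step by step:
  pool = (0, 0, 0)
  run T_h (needs (0, 0, 0), free (0, 0, 0)); after release of (3, 3, 3) the pool is (3, 3, 3)
  run T_f (needs (2, 3, 1), free (3, 3, 3)); after release of (0, 0, 1) the pool is (3, 3, 4)
None of the blocked processes ever fits:
  T_a cannot run: need (1, 5, 6) vs free (3, 3, 4) (insufficient drills and clamps)
  T_c cannot run: need (6, 4, 1) vs free (3, 3, 4) (insufficient saws and drills)
  T_e cannot run: need (6, 5, 3) vs free (3, 3, 4) (insufficient saws and drills)


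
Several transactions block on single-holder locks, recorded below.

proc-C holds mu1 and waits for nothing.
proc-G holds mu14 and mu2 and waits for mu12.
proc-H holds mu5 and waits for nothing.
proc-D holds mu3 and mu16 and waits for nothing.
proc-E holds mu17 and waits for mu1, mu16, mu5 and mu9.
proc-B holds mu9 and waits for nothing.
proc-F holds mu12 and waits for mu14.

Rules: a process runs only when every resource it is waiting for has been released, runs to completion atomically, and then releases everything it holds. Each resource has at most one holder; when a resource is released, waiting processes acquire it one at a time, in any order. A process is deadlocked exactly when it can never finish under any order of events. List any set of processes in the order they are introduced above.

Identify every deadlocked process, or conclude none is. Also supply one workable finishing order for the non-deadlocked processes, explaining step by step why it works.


Deadlocked: proc-G and proc-F.
Key observation: the cycle proc-G -> proc-F -> proc-G can never break — each member waits on the next; no other process is dragged down with it.
One completion order for the rest: proc-B, proc-H, proc-C, proc-D, proc-E.
Check, step by step:
  run proc-B (it waits on nothing); releases mu9
  run proc-H (it waits on nothing); releases mu5
  run proc-C (it waits on nothing); releases mu1
  run proc-D (it waits on nothing); releases mu3 and mu16
  run proc-E (all its waits — mu1, mu16, mu5 and mu9 — are resolved); releases mu17


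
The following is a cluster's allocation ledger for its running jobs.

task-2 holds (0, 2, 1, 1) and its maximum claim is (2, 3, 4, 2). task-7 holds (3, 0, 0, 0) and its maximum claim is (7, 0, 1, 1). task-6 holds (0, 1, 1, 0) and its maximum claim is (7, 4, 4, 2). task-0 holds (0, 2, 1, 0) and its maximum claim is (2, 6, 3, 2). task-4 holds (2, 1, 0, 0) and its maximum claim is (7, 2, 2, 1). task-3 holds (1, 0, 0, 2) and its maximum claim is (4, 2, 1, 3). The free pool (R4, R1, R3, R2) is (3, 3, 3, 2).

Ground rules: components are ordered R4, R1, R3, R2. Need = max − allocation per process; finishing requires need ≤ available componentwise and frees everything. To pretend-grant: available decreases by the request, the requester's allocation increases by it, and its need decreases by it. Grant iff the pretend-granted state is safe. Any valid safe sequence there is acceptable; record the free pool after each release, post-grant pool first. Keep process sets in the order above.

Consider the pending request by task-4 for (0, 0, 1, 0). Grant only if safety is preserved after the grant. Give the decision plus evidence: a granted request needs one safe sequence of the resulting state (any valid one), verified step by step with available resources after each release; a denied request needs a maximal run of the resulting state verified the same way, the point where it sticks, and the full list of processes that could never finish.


GRANT. The post-grant state is safe; one safe sequence: task-3, task-7, task-4, task-2, task-6, task-0.
Key observation: post-grant, (3, 3, 2, 2) remains, and an order beginning with task-3 completes everyone.
Step-by-step check of the post-grant state:
  pool = (3, 3, 2, 2)
  run task-3 (needs (3, 2, 1, 1), free (3, 3, 2, 2)); after release of (1, 0, 0, 2) the pool is (4, 3, 2, 4)
  run task-7 (needs (4, 0, 1, 1), free (4, 3, 2, 4)); after release of (3, 0, 0, 0) the pool is (7, 3, 2, 4)
  run task-4 (needs (5, 1, 1, 1), free (7, 3, 2, 4)); after release of (2, 1, 1, 0) the pool is (9, 4, 3, 4)
  run task-2 (needs (2, 1, 3, 1), free (9, 4, 3, 4)); after release of (0, 2, 1, 1) the pool is (9, 6, 4, 5)
  run task-6 (needs (7, 3, 3, 2), free (9, 6, 4, 5)); after release of (0, 1, 1, 0) the pool is (9, 7, 5, 5)
  run task-0 (needs (2, 4, 2, 2), free (9, 7, 5, 5)); after release of (0, 2, 1, 0) the pool is (9, 9, 6, 5)


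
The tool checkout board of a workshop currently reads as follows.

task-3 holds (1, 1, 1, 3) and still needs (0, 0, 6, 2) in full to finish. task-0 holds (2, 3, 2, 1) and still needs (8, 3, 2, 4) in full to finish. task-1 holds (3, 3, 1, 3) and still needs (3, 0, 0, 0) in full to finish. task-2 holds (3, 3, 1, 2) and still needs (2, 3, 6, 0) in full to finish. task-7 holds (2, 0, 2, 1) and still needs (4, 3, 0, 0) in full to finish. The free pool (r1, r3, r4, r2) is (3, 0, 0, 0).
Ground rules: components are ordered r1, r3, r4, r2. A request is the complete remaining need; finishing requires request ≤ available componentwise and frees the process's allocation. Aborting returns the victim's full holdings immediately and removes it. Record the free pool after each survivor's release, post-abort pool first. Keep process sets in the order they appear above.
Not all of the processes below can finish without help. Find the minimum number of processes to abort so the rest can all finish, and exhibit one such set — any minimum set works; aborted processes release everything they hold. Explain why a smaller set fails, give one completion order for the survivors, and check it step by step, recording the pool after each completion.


The answer: abort task-2.
Key observation: no ordering could ever have run task-3 before the abort of task-2; with (3, 3, 1, 2) back in the pool it fits at step 4.
Why nothing smaller works: aborting no one leaves the state deadlocked as given.
One survivor order: task-7, task-1, task-0, task-3. Step-by-step check (post-abort pool first):
  pool = (6, 3, 1, 2)
  task-7 needs (4, 3, 0, 0) <= (6, 3, 1, 2) -> finishes; pool += (2, 0, 2, 1) = (8, 3, 3, 3)
  task-1 needs (3, 0, 0, 0) <= (8, 3, 3, 3) -> finishes; pool += (3, 3, 1, 3) = (11, 6, 4, 6)
  task-0 needs (8, 3, 2, 4) <= (11, 6, 4, 6) -> finishes; pool += (2, 3, 2, 1) = (13, 9, 6, 7)
  task-3 needs (0, 0, 6, 2) <= (13, 9, 6, 7) -> finishes; pool += (1, 1, 1, 3) = (14, 10, 7, 10)


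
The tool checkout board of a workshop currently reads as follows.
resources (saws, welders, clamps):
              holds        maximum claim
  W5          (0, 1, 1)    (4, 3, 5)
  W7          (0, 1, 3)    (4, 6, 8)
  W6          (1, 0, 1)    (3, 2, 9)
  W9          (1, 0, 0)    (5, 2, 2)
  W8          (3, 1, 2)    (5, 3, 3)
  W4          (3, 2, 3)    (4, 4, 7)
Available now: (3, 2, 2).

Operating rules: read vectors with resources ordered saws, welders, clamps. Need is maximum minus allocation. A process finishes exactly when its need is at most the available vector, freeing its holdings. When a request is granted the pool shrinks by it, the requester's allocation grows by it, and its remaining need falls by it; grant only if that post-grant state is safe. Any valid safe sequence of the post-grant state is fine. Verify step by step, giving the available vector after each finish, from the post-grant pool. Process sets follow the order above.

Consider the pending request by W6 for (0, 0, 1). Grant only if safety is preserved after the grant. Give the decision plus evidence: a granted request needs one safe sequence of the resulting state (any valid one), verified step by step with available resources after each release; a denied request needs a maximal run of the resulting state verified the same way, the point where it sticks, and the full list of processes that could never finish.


DENY — the pretend-granted state is unsafe.
Key observation: once W8, W9 finish, the pool peaks at (7, 3, 3) — and every remaining process still needs more clamps than that.
After a pretend grant, a maximal execution: W8, W9 — then nothing else fits. Verifying each step:
  pool = (3, 2, 1)
  W8 needs (2, 2, 1) <= (3, 2, 1) -> finishes; pool += (3, 1, 2) = (6, 3, 3)
  W9 needs (4, 2, 2) <= (6, 3, 3) -> finishes; pool += (1, 0, 0) = (7, 3, 3)
  W5 cannot run: need (4, 2, 4) vs free (7, 3, 3) (insufficient clamps)
  W7 cannot run: need (4, 5, 5) vs free (7, 3, 3) (insufficient welders and clamps)
  W6 cannot run: need (2, 2, 7) vs free (7, 3, 3) (insufficient clamps)
  W4 cannot run: need (1, 2, 4) vs free (7, 3, 3) (insufficient clamps)
Processes that could never finish after the grant: W5, W7, W6 and W4.


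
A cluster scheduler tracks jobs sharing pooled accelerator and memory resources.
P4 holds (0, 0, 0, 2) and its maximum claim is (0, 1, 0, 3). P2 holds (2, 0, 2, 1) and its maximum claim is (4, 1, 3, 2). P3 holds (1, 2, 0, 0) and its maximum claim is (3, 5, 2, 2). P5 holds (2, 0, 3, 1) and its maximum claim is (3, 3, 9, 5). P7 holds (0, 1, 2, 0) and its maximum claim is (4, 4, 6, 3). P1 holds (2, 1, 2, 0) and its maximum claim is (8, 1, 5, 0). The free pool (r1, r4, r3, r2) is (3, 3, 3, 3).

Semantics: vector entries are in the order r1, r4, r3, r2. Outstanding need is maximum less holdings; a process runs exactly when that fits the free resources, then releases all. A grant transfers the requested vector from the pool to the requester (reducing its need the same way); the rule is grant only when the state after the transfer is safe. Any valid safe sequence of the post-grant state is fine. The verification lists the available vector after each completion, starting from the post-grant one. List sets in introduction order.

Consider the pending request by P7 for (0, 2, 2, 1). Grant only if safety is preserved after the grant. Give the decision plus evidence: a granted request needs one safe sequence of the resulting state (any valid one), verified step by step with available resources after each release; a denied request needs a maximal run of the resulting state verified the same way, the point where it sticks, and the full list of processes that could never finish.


GRANT — the state after the grant stays safe, e.g. via P2, P7, P3, P5, P1, P4.
Key observation: the transfer keeps a workable pool ((3, 1, 1, 2)); P2 starts the safe sequence.
Step-by-step check of the post-grant state:
  pool = (3, 1, 1, 2)
  P2: need (2, 1, 1, 1) fits (3, 1, 1, 2); releases (2, 0, 2, 1), pool now (5, 1, 3, 3)
  P7: need (4, 1, 2, 2) fits (5, 1, 3, 3); releases (0, 3, 4, 1), pool now (5, 4, 7, 4)
  P3: need (2, 3, 2, 2) fits (5, 4, 7, 4); releases (1, 2, 0, 0), pool now (6, 6, 7, 4)
  P5: need (1, 3, 6, 4) fits (6, 6, 7, 4); releases (2, 0, 3, 1), pool now (8, 6, 10, 5)
  P1: need (6, 0, 3, 0) fits (8, 6, 10, 5); releases (2, 1, 2, 0), pool now (10, 7, 12, 5)
  P4: need (0, 1, 0, 1) fits (10, 7, 12, 5); releases (0, 0, 0, 2), pool now (10, 7, 12, 7)


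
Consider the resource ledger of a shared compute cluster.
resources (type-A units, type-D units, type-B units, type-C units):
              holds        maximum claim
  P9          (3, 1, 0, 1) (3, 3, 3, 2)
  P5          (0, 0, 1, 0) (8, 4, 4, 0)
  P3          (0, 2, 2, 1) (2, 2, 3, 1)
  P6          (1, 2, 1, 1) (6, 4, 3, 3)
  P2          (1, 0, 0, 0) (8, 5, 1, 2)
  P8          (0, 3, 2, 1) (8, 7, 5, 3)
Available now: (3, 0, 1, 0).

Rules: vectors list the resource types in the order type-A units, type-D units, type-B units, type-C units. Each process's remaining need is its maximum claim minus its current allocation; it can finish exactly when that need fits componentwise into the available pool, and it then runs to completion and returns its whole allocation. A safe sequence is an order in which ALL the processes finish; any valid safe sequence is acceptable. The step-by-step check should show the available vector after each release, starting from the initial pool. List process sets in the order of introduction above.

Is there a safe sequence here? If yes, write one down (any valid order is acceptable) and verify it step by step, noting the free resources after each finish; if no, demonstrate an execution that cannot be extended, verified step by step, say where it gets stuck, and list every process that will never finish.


SAFE. One safe sequence: P3, P9, P6, P2, P8, P5.
Key observation: the first exact fit in this order is P3 — it needs (2, 0, 1, 0) with (3, 0, 1, 0) free, meeting a requested resource to the last unit.
Step-by-step check:
  pool = (3, 0, 1, 0)
  P3: need (2, 0, 1, 0) fits (3, 0, 1, 0); releases (0, 2, 2, 1), pool now (3, 2, 3, 1)
  P9: need (0, 2, 3, 1) fits (3, 2, 3, 1); releases (3, 1, 0, 1), pool now (6, 3, 3, 2)
  P6: need (5, 2, 2, 2) fits (6, 3, 3, 2); releases (1, 2, 1, 1), pool now (7, 5, 4, 3)
  P2: need (7, 5, 1, 2) fits (7, 5, 4, 3); releases (1, 0, 0, 0), pool now (8, 5, 4, 3)
  P8: need (8, 4, 3, 2) fits (8, 5, 4, 3); releases (0, 3, 2, 1), pool now (8, 8, 6, 4)
  P5: need (8, 4, 3, 0) fits (8, 8, 6, 4); releases (0, 0, 1, 0), pool now (8, 8, 7, 4)


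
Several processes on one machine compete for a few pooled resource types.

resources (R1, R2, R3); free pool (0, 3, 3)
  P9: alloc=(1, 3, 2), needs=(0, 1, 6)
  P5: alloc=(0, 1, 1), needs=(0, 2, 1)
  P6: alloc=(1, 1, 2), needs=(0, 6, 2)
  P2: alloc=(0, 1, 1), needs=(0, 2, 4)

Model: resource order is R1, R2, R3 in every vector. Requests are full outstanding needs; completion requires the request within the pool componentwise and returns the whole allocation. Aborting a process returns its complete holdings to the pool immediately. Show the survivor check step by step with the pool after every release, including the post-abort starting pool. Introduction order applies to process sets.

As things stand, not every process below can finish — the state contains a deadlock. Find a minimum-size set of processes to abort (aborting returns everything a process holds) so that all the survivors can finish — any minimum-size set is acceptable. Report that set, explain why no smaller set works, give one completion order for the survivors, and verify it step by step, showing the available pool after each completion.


Minimum abort set: P6.
Key observation: aborting P6 returns (1, 1, 2), and P9 — hopeless before — runs at step 3 with the returned capacity in the pool.
Minimality: the empty abort set fails — the state is deadlocked as it stands.
The survivors complete as P5, P2, P9. Check, step by step (starting from the post-abort pool):
  pool = (1, 4, 5)
  run P5 (needs (0, 2, 1), free (1, 4, 5)); after release of (0, 1, 1) the pool is (1, 5, 6)
  run P2 (needs (0, 2, 4), free (1, 5, 6)); after release of (0, 1, 1) the pool is (1, 6, 7)
  run P9 (needs (0, 1, 6), free (1, 6, 7)); after release of (1, 3, 2) the pool is (2, 9, 9)


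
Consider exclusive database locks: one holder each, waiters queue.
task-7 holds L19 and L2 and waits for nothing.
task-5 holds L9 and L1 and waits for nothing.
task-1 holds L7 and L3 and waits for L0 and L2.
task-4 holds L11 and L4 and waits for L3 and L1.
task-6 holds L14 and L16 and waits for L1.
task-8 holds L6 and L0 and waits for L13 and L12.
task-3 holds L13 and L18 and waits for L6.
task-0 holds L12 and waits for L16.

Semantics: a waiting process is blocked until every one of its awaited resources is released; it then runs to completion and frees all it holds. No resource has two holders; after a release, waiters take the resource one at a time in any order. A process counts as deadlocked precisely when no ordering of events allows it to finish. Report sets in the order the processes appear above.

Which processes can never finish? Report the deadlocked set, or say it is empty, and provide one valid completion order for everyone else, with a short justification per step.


Deadlocked set: task-1, task-4, task-8 and task-3.
Key observation: the knot is the closed ring of waits task-8 -> task-3 -> task-8; task-1 and task-4 wait into the deadlock from upstream.
One completion order for the rest: task-5, task-7, task-6, task-0.
Step-by-step check:
  task-5 waits on nothing -> runs at once and releases L9 and L1
  task-7 waits on nothing -> runs at once and releases L19 and L2
  task-6 waits on L1 — all released -> runs and releases L14 and L16
  task-0 waits on L16 — all released -> runs and releases L12


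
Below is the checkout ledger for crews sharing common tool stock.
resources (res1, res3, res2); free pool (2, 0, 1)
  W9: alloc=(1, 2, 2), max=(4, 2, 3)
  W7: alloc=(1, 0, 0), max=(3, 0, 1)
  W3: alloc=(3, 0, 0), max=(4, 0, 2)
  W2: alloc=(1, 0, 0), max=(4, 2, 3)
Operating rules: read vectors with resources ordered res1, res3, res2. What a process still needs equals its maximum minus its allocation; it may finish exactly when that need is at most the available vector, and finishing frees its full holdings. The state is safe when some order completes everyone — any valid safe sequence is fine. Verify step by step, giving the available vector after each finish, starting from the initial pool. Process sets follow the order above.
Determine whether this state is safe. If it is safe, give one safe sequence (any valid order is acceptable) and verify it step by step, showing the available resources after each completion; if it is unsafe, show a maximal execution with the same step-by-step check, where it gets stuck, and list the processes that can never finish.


SAFE — a valid safe sequence is W7, W9, W3, W2.
Key observation: the first exact fit in this order is W7 — it needs (2, 0, 1) with (2, 0, 1) free, meeting a requested resource to the last unit.
Walking it through:
  pool = (2, 0, 1)
  W7 needs (2, 0, 1) <= (2, 0, 1) -> finishes; pool += (1, 0, 0) = (3, 0, 1)
  W9 needs (3, 0, 1) <= (3, 0, 1) -> finishes; pool += (1, 2, 2) = (4, 2, 3)
  W3 needs (1, 0, 2) <= (4, 2, 3) -> finishes; pool += (3, 0, 0) = (7, 2, 3)
  W2 needs (3, 2, 3) <= (7, 2, 3) -> finishes; pool += (1, 0, 0) = (8, 2, 3)


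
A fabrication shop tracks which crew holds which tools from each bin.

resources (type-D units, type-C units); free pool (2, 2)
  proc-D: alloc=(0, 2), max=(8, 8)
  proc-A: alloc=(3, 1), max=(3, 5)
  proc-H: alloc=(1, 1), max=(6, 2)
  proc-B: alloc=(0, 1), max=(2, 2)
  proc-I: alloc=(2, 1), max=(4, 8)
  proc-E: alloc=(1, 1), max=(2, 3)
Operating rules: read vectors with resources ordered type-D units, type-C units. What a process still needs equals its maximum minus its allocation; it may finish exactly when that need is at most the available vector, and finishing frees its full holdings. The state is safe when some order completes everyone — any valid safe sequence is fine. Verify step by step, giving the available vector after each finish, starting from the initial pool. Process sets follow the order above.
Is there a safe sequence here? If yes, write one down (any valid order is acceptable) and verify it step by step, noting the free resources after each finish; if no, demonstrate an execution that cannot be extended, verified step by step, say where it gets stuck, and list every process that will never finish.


UNSAFE.
Key observation: after proc-B, proc-E, proc-A, proc-H the pool peaks at (7, 6), and each blocked process is short somewhere: proc-D on type-D units; proc-I on type-C units.
Going as far as possible: proc-B, proc-E, proc-A, proc-H; after that, nothing fits. Check, step by step:
  pool = (2, 2)
  proc-B: need (2, 1) fits (2, 2); releases (0, 1), pool now (2, 3)
  proc-E: need (1, 2) fits (2, 3); releases (1, 1), pool now (3, 4)
  proc-A: need (0, 4) fits (3, 4); releases (3, 1), pool now (6, 5)
  proc-H: need (5, 1) fits (6, 5); releases (1, 1), pool now (7, 6)
  proc-D still needs (8, 6) but only (7, 6) is free — short on type-D units
  proc-I still needs (2, 7) but only (7, 6) is free — short on type-C units
Processes that can never finish: proc-D and proc-I.


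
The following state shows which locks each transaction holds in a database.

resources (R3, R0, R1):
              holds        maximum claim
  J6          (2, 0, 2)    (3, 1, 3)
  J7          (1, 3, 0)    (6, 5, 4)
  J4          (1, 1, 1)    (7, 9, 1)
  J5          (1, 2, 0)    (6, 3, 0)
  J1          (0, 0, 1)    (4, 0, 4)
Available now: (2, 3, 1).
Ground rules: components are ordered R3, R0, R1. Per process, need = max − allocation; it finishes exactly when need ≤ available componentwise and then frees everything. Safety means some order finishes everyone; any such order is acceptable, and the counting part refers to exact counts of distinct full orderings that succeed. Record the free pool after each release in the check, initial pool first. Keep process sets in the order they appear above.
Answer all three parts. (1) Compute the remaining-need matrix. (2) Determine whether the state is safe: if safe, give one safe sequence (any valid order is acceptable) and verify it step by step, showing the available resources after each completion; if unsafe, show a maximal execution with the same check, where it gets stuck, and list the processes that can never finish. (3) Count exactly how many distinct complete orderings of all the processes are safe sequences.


(1) Need matrix, components ordered R3, R0, R1:
  J6: (1, 1, 1)
  J7: (5, 2, 4)
  J4: (6, 8, 0)
  J5: (5, 1, 0)
  J1: (4, 0, 3)
(2) UNSAFE — no complete ordering exists.
Key observation: R3 is the bottleneck — with J6, J1 done the pool holds (4, 3, 4), short of every remaining need.
Going as far as possible: J6, J1; after that, nothing fits. Step-by-step check:
  pool = (2, 3, 1)
  J6 needs (1, 1, 1) <= (2, 3, 1) -> finishes; pool += (2, 0, 2) = (4, 3, 3)
  J1 needs (4, 0, 3) <= (4, 3, 3) -> finishes; pool += (0, 0, 1) = (4, 3, 4)
  blocked: J7 wants (5, 2, 4), pool (4, 3, 4) — not enough R3
  blocked: J4 wants (6, 8, 0), pool (4, 3, 4) — not enough R3 and R0
  blocked: J5 wants (5, 1, 0), pool (4, 3, 4) — not enough R3
Permanently blocked: J7, J4 and J5.
(3) Precisely 0 of the possible complete orderings are safe sequences.


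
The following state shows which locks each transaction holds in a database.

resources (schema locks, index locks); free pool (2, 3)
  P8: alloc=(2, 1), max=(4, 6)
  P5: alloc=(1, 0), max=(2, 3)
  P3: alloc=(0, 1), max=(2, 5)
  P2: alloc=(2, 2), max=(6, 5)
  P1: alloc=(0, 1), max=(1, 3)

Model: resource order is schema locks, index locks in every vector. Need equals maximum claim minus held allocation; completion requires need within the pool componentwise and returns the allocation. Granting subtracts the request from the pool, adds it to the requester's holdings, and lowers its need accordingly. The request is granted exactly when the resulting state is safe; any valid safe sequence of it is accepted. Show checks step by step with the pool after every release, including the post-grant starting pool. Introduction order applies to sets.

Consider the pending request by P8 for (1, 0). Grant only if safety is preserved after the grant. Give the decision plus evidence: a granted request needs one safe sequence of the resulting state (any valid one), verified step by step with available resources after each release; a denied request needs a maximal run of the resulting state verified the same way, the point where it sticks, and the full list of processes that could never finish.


GRANT — the state after the grant stays safe, e.g. via P1, P5, P3, P8, P2.
Key observation: the grant leaves (1, 3) free — enough for P1, whose release restarts the cascade.
Step-by-step check of the post-grant state:
  pool = (1, 3)
  P1 needs (1, 2) <= (1, 3) -> finishes; pool += (0, 1) = (1, 4)
  P5 needs (1, 3) <= (1, 4) -> finishes; pool += (1, 0) = (2, 4)
  P3 needs (2, 4) <= (2, 4) -> finishes; pool += (0, 1) = (2, 5)
  P8 needs (1, 5) <= (2, 5) -> finishes; pool += (3, 1) = (5, 6)
  P2 needs (4, 3) <= (5, 6) -> finishes; pool += (2, 2) = (7, 8)


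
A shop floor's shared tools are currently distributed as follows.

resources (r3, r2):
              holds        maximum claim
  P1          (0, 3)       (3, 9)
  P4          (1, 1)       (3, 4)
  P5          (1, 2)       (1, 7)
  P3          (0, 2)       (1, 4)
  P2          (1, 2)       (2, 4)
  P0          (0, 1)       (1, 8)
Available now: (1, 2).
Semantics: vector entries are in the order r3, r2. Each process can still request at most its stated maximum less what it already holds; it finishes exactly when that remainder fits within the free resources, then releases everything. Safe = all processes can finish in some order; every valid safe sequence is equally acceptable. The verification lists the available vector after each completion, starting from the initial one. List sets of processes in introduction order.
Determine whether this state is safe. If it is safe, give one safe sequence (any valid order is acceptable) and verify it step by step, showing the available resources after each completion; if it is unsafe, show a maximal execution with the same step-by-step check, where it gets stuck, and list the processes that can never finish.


SAFE, for example via the order P3, P2, P5, P4, P0, P1.
Key observation: the order's first zero-slack moment is P3 ((1, 2) needed, (1, 2) free — a requested resource with nothing to spare).
Check, step by step:
  pool = (1, 2)
  run P3 (needs (1, 2), free (1, 2)); after release of (0, 2) the pool is (1, 4)
  run P2 (needs (1, 2), free (1, 4)); after release of (1, 2) the pool is (2, 6)
  run P5 (needs (0, 5), free (2, 6)); after release of (1, 2) the pool is (3, 8)
  run P4 (needs (2, 3), free (3, 8)); after release of (1, 1) the pool is (4, 9)
  run P0 (needs (1, 7), free (4, 9)); after release of (0, 1) the pool is (4, 10)
  run P1 (needs (3, 6), free (4, 10)); after release of (0, 3) the pool is (4, 13)


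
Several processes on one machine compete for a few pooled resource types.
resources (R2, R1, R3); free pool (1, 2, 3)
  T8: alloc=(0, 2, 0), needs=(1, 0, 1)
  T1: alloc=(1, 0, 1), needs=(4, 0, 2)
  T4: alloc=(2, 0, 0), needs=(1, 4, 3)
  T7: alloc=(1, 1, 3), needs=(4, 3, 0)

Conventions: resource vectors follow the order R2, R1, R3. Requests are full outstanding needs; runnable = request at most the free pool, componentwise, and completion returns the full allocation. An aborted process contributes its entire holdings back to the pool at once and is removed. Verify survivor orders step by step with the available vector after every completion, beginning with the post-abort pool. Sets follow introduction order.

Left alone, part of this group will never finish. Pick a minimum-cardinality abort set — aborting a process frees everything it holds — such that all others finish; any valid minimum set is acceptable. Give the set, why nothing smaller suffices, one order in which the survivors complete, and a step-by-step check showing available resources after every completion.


The answer: abort T7.
Key observation: T1 could never have finished before the abort; with (1, 1, 3) returned by T7, it fits at step 3.
No smaller set exists: with zero aborts the deadlock remains.
The survivors complete as T8, T4, T1. Step-by-step check (starting from the post-abort pool):
  pool = (2, 3, 6)
  T8: need (1, 0, 1) fits (2, 3, 6); releases (0, 2, 0), pool now (2, 5, 6)
  T4: need (1, 4, 3) fits (2, 5, 6); releases (2, 0, 0), pool now (4, 5, 6)
  T1: need (4, 0, 2) fits (4, 5, 6); releases (1, 0, 1), pool now (5, 5, 7)


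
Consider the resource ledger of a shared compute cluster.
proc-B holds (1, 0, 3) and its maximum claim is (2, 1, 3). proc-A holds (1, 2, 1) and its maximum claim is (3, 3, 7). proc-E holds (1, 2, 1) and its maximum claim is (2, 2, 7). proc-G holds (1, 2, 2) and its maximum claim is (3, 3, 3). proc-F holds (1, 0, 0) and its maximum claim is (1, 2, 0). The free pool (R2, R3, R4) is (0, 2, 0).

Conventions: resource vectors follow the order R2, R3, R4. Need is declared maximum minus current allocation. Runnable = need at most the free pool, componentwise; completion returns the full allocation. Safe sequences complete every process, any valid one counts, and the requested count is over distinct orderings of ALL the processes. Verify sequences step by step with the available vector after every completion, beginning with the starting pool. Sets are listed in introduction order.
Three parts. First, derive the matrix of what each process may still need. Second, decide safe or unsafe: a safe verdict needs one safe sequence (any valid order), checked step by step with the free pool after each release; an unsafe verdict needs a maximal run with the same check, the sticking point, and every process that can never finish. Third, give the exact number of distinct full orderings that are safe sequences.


(1) Need matrix, components ordered R2, R3, R4:
  proc-B: (1, 1, 0)
  proc-A: (2, 1, 6)
  proc-E: (1, 0, 6)
  proc-G: (2, 1, 1)
  proc-F: (0, 2, 0)
(2) UNSAFE — no complete ordering exists.
Key observation: once proc-F, proc-B, proc-G finish, the pool peaks at (3, 4, 5) — and every remaining process still needs more R4 than that.
A maximal execution: proc-F, proc-B, proc-G — then nothing else fits. Step-by-step check:
  pool = (0, 2, 0)
  proc-F: need (0, 2, 0) fits (0, 2, 0); releases (1, 0, 0), pool now (1, 2, 0)
  proc-B: need (1, 1, 0) fits (1, 2, 0); releases (1, 0, 3), pool now (2, 2, 3)
  proc-G: need (2, 1, 1) fits (2, 2, 3); releases (1, 2, 2), pool now (3, 4, 5)
  proc-A still needs (2, 1, 6) but only (3, 4, 5) is free — short on R4
  proc-E still needs (1, 0, 6) but only (3, 4, 5) is free — short on R4
Never able to finish: proc-A and proc-E.
(3) Precisely 0 of the possible complete orderings are safe sequences.


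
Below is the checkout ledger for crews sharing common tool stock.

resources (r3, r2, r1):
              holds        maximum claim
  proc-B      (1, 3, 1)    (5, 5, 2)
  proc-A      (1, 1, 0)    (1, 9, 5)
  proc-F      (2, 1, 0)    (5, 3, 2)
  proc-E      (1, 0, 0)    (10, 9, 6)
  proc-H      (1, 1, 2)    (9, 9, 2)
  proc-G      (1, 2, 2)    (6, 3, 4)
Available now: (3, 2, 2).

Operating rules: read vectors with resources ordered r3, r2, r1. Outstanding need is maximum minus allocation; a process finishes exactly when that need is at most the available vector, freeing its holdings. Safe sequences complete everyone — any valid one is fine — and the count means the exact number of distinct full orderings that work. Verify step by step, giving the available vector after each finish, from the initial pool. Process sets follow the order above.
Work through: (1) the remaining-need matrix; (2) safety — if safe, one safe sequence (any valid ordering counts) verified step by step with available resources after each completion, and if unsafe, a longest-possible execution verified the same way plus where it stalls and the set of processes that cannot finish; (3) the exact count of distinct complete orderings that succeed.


(1) Outstanding need per process (order r3, r2, r1):
  proc-B: (4, 2, 1)
  proc-A: (0, 8, 5)
  proc-F: (3, 2, 2)
  proc-E: (9, 9, 6)
  proc-H: (8, 8, 0)
  proc-G: (5, 1, 2)
(2) SAFE — a valid safe sequence is proc-F, proc-B, proc-G, proc-A, proc-H, proc-E.
Key observation: the order's first zero-slack moment is proc-F ((3, 2, 2) needed, (3, 2, 2) free — a requested resource with nothing to spare).
Check, step by step:
  pool = (3, 2, 2)
  proc-F: need (3, 2, 2) fits (3, 2, 2); releases (2, 1, 0), pool now (5, 3, 2)
  proc-B: need (4, 2, 1) fits (5, 3, 2); releases (1, 3, 1), pool now (6, 6, 3)
  proc-G: need (5, 1, 2) fits (6, 6, 3); releases (1, 2, 2), pool now (7, 8, 5)
  proc-A: need (0, 8, 5) fits (7, 8, 5); releases (1, 1, 0), pool now (8, 9, 5)
  proc-H: need (8, 8, 0) fits (8, 9, 5); releases (1, 1, 2), pool now (9, 10, 7)
  proc-E: need (9, 9, 6) fits (9, 10, 7); releases (1, 0, 0), pool now (10, 10, 7)
(3) Precisely 2 of the possible complete orderings are safe sequences.
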